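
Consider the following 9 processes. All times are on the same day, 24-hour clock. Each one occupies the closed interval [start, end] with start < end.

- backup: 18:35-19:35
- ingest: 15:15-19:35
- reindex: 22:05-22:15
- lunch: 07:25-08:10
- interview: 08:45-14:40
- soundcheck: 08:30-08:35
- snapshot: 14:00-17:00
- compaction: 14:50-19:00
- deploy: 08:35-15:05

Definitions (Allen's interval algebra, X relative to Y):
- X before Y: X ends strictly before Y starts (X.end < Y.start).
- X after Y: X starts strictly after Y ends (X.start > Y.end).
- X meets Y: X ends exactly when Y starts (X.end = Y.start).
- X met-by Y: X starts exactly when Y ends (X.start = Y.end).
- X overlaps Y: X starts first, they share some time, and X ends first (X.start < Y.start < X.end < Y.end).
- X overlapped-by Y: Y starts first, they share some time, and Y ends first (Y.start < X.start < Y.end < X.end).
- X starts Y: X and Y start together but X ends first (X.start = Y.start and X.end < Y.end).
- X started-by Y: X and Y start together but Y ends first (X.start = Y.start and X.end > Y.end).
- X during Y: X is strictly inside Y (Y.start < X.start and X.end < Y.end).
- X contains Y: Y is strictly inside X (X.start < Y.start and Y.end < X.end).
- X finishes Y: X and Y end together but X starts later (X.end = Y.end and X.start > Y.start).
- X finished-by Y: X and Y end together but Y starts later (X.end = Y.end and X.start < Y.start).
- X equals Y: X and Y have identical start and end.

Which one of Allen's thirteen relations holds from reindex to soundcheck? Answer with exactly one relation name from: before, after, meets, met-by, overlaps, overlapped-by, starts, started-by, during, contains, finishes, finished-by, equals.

after

reindex = [22:05, 22:15]; soundcheck = [08:30, 08:35].
Compare endpoints: reindex.start > soundcheck.start, reindex.start > soundcheck.end, reindex.end > soundcheck.start, reindex.end > soundcheck.end.
That pattern is 'after'.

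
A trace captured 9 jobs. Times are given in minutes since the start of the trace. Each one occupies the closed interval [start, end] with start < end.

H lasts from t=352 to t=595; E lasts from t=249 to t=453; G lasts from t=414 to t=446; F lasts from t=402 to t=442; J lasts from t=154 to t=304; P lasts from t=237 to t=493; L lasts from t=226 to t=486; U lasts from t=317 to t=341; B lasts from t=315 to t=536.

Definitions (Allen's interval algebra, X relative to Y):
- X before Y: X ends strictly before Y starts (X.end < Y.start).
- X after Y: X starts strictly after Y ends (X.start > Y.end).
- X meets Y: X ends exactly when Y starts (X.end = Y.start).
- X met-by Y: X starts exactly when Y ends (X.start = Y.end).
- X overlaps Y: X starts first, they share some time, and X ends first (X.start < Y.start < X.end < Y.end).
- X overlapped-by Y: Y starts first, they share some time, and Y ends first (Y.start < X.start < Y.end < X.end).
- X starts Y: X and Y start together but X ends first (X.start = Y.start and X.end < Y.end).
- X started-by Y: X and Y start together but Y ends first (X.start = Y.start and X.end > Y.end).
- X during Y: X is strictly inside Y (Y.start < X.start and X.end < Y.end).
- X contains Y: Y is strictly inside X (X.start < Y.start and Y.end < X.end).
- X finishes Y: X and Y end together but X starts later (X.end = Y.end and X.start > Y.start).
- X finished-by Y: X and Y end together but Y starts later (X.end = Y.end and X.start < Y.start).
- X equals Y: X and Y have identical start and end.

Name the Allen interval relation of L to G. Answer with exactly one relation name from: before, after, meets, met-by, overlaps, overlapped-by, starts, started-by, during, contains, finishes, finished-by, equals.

L = [t=226, t=486]; G = [t=414, t=446].
Compare endpoints: L.start < G.start, L.start < G.end, L.end > G.start, L.end > G.end.
That pattern is 'contains'.

contains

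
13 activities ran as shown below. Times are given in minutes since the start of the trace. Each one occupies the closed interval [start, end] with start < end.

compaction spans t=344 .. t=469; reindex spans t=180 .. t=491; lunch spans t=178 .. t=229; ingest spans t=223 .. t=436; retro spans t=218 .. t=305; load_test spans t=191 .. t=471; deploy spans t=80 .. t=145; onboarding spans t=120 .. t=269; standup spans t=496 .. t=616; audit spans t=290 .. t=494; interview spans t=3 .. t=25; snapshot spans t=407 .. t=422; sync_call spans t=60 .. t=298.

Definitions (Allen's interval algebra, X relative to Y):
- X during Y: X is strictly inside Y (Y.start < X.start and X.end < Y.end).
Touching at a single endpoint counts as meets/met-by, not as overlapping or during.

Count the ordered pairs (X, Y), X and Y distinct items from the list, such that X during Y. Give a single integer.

Checking all 156 ordered pairs for relation 'during'; matching pairs in alphabetical order:
(compaction, audit): compaction during audit ✓
(compaction, load_test): compaction during load_test ✓
(compaction, reindex): compaction during reindex ✓
(deploy, sync_call): deploy during sync_call ✓
(ingest, load_test): ingest during load_test ✓
(ingest, reindex): ingest during reindex ✓
(load_test, reindex): load_test during reindex ✓
(lunch, onboarding): lunch during onboarding ✓
(lunch, sync_call): lunch during sync_call ✓
(onboarding, sync_call): onboarding during sync_call ✓
(retro, load_test): retro during load_test ✓
(retro, reindex): retro during reindex ✓
(snapshot, audit): snapshot during audit ✓
(snapshot, compaction): snapshot during compaction ✓
(snapshot, ingest): snapshot during ingest ✓
(snapshot, load_test): snapshot during load_test ✓
(snapshot, reindex): snapshot during reindex ✓
Count: 17.

17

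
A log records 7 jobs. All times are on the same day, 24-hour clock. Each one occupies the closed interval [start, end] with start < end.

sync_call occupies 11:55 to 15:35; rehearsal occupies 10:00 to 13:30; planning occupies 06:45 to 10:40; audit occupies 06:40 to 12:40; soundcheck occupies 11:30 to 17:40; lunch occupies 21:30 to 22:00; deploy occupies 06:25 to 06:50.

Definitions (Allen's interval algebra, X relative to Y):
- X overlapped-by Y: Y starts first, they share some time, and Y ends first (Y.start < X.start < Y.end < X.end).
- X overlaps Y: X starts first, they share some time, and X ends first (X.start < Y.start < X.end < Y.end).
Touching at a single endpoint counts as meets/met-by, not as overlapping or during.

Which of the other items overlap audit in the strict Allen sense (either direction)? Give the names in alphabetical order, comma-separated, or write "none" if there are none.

Target audit = [06:40, 12:40].
deploy [06:25, 06:50] → overlaps → yes.
lunch [21:30, 22:00] → after → no.
planning [06:45, 10:40] → during → no.
rehearsal [10:00, 13:30] → overlapped-by → yes.
soundcheck [11:30, 17:40] → overlapped-by → yes.
sync_call [11:55, 15:35] → overlapped-by → yes.
Result: deploy, rehearsal, soundcheck, sync_call.

deploy, rehearsal, soundcheck, sync_call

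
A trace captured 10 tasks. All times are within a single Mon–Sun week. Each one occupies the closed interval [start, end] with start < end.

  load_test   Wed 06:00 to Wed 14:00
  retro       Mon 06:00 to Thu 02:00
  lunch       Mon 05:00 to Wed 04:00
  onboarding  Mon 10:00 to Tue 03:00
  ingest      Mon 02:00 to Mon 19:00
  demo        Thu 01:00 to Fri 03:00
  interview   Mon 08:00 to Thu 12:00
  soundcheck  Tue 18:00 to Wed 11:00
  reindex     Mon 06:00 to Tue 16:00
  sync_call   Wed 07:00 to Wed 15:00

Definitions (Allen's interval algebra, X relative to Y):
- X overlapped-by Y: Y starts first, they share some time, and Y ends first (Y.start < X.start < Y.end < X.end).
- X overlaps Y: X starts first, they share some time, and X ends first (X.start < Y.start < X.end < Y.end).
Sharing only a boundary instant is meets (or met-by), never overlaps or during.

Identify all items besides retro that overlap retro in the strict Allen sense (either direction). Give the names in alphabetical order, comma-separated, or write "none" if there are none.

demo, ingest, interview, lunch

Target retro = [Mon 06:00, Thu 02:00].
demo [Thu 01:00, Fri 03:00] → overlapped-by → yes.
ingest [Mon 02:00, Mon 19:00] → overlaps → yes.
interview [Mon 08:00, Thu 12:00] → overlapped-by → yes.
load_test [Wed 06:00, Wed 14:00] → during → no.
lunch [Mon 05:00, Wed 04:00] → overlaps → yes.
onboarding [Mon 10:00, Tue 03:00] → during → no.
reindex [Mon 06:00, Tue 16:00] → starts → no.
soundcheck [Tue 18:00, Wed 11:00] → during → no.
sync_call [Wed 07:00, Wed 15:00] → during → no.
Result: demo, ingest, interview, lunch.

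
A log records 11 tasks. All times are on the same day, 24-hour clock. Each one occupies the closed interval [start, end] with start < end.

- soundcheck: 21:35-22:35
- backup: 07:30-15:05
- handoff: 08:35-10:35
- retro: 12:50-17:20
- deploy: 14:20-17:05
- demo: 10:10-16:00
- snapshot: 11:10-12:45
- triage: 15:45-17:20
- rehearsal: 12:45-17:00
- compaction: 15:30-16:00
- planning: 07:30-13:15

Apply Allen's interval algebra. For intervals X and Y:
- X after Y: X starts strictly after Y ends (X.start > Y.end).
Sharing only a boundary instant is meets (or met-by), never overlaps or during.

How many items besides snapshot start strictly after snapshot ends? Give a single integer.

Target snapshot = [11:10, 12:45].
backup [07:30, 15:05] → contains → no.
compaction [15:30, 16:00] → after → counts.
demo [10:10, 16:00] → contains → no.
deploy [14:20, 17:05] → after → counts.
handoff [08:35, 10:35] → before → no.
planning [07:30, 13:15] → contains → no.
rehearsal [12:45, 17:00] → met-by → no.
retro [12:50, 17:20] → after → counts.
soundcheck [21:35, 22:35] → after → counts.
triage [15:45, 17:20] → after → counts.
Total: 5.

5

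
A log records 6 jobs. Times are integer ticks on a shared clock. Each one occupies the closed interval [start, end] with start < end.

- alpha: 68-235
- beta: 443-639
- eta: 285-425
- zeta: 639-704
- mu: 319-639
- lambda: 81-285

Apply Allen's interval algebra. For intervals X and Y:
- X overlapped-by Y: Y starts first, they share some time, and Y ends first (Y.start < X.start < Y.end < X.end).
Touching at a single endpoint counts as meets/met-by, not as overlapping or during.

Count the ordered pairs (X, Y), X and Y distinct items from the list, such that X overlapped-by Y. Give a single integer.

2

Checking all 30 ordered pairs for relation 'overlapped-by'; matching pairs in alphabetical order:
(lambda, alpha): lambda overlapped-by alpha ✓
(mu, eta): mu overlapped-by eta ✓
Count: 2.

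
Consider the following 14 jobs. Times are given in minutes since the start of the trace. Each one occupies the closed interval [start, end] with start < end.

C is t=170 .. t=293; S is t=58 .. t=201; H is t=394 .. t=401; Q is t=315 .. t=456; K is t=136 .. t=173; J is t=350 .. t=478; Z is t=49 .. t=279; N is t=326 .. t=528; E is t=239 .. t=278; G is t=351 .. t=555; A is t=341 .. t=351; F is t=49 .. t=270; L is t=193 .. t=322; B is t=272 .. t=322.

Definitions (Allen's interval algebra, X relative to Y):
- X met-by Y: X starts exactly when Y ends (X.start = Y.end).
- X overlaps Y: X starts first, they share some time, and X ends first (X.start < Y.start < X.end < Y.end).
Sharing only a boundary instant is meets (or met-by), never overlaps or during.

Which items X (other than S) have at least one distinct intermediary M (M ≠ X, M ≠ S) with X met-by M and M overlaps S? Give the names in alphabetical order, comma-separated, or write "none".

Target S = [t=58, t=201].
Intermediaries M with M overlaps S: none.
Union: none.

none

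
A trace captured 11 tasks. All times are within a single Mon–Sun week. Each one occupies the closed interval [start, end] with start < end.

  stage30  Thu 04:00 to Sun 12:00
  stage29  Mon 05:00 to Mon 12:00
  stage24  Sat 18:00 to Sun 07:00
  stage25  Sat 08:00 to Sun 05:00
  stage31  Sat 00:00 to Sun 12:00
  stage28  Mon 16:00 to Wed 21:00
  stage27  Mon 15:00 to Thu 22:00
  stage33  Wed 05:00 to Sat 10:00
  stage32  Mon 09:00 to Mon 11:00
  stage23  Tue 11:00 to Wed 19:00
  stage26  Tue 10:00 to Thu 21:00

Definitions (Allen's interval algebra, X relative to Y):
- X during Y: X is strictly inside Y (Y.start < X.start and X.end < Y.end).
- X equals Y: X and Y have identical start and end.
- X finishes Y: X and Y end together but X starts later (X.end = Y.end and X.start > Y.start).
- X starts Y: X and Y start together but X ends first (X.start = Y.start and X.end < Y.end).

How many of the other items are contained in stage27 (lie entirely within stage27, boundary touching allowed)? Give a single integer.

3

Target stage27 = [Mon 15:00, Thu 22:00].
stage23 [Tue 11:00, Wed 19:00] → during → counts.
stage24 [Sat 18:00, Sun 07:00] → after → no.
stage25 [Sat 08:00, Sun 05:00] → after → no.
stage26 [Tue 10:00, Thu 21:00] → during → counts.
stage28 [Mon 16:00, Wed 21:00] → during → counts.
stage29 [Mon 05:00, Mon 12:00] → before → no.
stage30 [Thu 04:00, Sun 12:00] → overlapped-by → no.
stage31 [Sat 00:00, Sun 12:00] → after → no.
stage32 [Mon 09:00, Mon 11:00] → before → no.
stage33 [Wed 05:00, Sat 10:00] → overlapped-by → no.
Total: 3.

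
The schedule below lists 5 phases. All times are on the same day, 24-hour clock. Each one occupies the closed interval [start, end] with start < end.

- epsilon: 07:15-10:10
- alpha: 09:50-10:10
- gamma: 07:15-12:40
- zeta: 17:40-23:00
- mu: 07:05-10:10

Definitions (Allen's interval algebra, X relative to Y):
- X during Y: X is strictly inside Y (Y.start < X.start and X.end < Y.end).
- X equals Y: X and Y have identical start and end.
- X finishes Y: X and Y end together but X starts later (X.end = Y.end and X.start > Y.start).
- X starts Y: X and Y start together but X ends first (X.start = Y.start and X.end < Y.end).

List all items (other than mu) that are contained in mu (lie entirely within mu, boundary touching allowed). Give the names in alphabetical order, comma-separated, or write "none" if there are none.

Target mu = [07:05, 10:10].
alpha [09:50, 10:10] → finishes → yes.
epsilon [07:15, 10:10] → finishes → yes.
gamma [07:15, 12:40] → overlapped-by → no.
zeta [17:40, 23:00] → after → no.
Result: alpha, epsilon.

alpha, epsilon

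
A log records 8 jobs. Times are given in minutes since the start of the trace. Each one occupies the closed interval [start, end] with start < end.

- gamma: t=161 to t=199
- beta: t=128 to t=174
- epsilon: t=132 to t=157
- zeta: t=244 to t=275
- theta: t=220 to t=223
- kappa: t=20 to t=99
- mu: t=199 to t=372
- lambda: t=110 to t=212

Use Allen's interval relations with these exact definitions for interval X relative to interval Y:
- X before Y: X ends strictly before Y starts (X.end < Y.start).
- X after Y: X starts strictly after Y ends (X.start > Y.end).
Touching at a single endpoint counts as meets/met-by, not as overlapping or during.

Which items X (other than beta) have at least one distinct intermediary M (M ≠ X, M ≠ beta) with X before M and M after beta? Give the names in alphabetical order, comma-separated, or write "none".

epsilon, gamma, kappa, lambda, theta

Target beta = [t=128, t=174].
Intermediaries M with M after beta: mu, theta, zeta.
Via mu — items with X before mu: epsilon, kappa.
Via theta — items with X before theta: epsilon, gamma, kappa, lambda.
Via zeta — items with X before zeta: epsilon, gamma, kappa, lambda, theta.
Union: epsilon, gamma, kappa, lambda, theta.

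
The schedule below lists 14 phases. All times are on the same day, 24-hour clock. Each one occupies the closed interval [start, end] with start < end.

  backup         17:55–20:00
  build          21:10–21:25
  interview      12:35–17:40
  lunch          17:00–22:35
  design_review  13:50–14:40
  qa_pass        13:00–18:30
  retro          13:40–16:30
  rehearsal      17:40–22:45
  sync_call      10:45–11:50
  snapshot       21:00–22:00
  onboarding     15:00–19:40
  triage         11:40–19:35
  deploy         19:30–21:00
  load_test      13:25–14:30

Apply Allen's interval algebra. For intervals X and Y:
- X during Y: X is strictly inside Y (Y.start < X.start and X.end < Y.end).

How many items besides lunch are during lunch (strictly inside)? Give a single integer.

Target lunch = [17:00, 22:35].
backup [17:55, 20:00] → during → counts.
build [21:10, 21:25] → during → counts.
deploy [19:30, 21:00] → during → counts.
design_review [13:50, 14:40] → before → no.
interview [12:35, 17:40] → overlaps → no.
load_test [13:25, 14:30] → before → no.
onboarding [15:00, 19:40] → overlaps → no.
qa_pass [13:00, 18:30] → overlaps → no.
rehearsal [17:40, 22:45] → overlapped-by → no.
retro [13:40, 16:30] → before → no.
snapshot [21:00, 22:00] → during → counts.
sync_call [10:45, 11:50] → before → no.
triage [11:40, 19:35] → overlaps → no.
Total: 4.

4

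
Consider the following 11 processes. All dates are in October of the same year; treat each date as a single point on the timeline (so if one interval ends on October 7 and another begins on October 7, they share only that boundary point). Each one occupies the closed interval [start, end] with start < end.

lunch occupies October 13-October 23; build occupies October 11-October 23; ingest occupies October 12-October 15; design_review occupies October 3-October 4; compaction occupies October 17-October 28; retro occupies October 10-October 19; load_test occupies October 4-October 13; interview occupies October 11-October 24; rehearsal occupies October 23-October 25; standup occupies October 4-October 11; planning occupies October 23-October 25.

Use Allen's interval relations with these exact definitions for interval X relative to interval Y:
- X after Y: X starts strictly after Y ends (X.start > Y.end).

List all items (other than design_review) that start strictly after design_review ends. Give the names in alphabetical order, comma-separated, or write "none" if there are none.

Target design_review = [October 3, October 4].
build [October 11, October 23] → after → yes.
compaction [October 17, October 28] → after → yes.
ingest [October 12, October 15] → after → yes.
interview [October 11, October 24] → after → yes.
load_test [October 4, October 13] → met-by → no.
lunch [October 13, October 23] → after → yes.
planning [October 23, October 25] → after → yes.
rehearsal [October 23, October 25] → after → yes.
retro [October 10, October 19] → after → yes.
standup [October 4, October 11] → met-by → no.
Result: build, compaction, ingest, interview, lunch, planning, rehearsal, retro.

build, compaction, ingest, interview, lunch, planning, rehearsal, retro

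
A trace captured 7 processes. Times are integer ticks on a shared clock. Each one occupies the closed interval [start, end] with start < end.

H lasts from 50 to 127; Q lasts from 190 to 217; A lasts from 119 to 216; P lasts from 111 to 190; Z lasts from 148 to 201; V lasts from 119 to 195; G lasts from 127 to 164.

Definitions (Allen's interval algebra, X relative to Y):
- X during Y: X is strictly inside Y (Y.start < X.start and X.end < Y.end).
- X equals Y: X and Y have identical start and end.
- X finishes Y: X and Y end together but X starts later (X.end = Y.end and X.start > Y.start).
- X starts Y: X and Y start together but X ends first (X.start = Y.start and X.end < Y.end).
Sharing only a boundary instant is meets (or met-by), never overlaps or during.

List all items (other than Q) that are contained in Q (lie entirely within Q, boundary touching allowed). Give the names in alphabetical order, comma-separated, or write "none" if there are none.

Target Q = [190, 217].
A [119, 216] → overlaps → no.
G [127, 164] → before → no.
H [50, 127] → before → no.
P [111, 190] → meets → no.
V [119, 195] → overlaps → no.
Z [148, 201] → overlaps → no.
Result: none.

none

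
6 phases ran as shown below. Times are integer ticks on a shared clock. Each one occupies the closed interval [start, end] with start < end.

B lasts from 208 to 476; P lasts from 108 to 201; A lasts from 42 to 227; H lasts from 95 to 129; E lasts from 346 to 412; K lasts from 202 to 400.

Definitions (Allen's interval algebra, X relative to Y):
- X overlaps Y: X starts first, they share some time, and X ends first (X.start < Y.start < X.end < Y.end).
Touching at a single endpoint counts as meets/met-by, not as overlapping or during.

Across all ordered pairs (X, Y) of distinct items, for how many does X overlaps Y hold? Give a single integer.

Checking all 30 ordered pairs for relation 'overlaps'; matching pairs in alphabetical order:
(A, B): A overlaps B ✓
(A, K): A overlaps K ✓
(H, P): H overlaps P ✓
(K, B): K overlaps B ✓
(K, E): K overlaps E ✓
Count: 5.

5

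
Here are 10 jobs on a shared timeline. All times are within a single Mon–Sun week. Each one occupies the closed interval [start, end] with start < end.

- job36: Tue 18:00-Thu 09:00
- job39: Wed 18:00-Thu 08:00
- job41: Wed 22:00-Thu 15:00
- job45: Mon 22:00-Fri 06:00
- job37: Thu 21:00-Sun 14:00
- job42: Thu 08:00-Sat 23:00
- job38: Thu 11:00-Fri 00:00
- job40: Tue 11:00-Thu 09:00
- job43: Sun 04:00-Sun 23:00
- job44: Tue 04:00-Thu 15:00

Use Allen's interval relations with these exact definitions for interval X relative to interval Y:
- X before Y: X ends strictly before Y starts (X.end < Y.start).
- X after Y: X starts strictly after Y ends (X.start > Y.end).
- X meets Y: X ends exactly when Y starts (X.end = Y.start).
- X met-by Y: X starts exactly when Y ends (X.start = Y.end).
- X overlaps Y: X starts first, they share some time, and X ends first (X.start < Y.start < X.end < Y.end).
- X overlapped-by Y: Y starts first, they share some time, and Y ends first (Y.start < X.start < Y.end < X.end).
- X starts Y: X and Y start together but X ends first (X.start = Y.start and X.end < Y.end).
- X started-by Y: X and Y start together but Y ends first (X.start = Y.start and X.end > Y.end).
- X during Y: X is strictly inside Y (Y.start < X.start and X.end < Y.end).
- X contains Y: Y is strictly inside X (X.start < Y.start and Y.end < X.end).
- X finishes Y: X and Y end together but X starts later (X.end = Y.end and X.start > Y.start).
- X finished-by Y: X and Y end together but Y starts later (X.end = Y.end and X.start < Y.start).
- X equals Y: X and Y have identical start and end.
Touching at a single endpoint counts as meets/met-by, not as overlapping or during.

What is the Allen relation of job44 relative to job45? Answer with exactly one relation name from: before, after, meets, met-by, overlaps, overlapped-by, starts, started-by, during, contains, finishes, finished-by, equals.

job44 = [Tue 04:00, Thu 15:00]; job45 = [Mon 22:00, Fri 06:00].
Compare endpoints: job44.start > job45.start, job44.start < job45.end, job44.end > job45.start, job44.end < job45.end.
That pattern is 'during'.

during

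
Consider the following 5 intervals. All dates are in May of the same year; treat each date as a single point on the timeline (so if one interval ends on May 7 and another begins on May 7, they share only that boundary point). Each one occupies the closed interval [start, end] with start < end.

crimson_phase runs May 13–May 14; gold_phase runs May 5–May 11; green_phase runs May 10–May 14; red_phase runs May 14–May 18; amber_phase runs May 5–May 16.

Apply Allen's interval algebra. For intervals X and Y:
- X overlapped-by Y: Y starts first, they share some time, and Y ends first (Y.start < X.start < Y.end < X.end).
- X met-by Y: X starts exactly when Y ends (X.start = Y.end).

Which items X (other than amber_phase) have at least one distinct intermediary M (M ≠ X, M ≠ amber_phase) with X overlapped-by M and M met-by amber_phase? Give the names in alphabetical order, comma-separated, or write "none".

Target amber_phase = [May 5, May 16].
Intermediaries M with M met-by amber_phase: none.
Union: none.

none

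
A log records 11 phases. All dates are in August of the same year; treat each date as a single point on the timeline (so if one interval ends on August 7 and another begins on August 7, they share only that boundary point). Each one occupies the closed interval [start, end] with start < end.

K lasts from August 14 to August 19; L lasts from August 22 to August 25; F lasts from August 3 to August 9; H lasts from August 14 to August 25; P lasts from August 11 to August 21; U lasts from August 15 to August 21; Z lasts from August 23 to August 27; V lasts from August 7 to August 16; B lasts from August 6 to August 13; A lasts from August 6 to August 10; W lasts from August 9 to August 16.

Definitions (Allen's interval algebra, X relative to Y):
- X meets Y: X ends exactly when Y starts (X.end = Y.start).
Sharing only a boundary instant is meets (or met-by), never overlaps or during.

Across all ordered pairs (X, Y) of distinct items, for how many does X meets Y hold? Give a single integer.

Checking all 110 ordered pairs for relation 'meets'; matching pairs in alphabetical order:
(F, W): F meets W ✓
Count: 1.

1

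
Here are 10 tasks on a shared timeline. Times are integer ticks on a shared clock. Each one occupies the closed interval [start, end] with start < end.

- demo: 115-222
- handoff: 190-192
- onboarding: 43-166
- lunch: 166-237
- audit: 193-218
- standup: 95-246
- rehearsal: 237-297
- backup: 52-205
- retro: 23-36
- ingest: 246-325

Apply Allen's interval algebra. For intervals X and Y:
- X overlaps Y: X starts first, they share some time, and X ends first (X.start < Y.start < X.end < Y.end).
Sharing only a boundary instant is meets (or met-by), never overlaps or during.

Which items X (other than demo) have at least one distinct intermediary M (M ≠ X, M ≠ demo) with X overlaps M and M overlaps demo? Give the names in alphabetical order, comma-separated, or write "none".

Target demo = [115, 222].
Intermediaries M with M overlaps demo: backup, onboarding.
Via backup — items with X overlaps backup: onboarding.
Via onboarding — items with X overlaps onboarding: none.
Union: onboarding.

onboarding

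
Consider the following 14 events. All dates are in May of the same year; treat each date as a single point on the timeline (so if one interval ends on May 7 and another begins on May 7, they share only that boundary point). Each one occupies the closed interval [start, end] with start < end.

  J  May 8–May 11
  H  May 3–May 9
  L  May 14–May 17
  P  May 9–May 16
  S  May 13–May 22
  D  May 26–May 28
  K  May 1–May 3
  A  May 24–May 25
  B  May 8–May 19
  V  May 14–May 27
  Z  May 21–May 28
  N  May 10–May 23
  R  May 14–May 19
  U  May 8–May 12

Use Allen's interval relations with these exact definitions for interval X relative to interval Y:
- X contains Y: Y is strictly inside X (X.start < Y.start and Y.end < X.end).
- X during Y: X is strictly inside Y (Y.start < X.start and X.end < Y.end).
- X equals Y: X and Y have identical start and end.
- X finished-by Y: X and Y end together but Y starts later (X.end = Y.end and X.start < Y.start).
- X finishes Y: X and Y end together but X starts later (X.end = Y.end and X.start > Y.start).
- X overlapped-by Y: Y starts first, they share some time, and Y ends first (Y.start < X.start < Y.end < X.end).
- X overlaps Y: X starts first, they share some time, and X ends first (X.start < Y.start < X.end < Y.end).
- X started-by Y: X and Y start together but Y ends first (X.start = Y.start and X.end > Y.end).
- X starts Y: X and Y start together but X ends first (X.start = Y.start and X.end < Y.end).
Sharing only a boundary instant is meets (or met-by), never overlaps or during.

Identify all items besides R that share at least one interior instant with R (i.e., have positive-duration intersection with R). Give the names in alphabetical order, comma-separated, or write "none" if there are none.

B, L, N, P, S, V

Target R = [May 14, May 19].
A [May 24, May 25] → after → no.
B [May 8, May 19] → finished-by → yes.
D [May 26, May 28] → after → no.
H [May 3, May 9] → before → no.
J [May 8, May 11] → before → no.
K [May 1, May 3] → before → no.
L [May 14, May 17] → starts → yes.
N [May 10, May 23] → contains → yes.
P [May 9, May 16] → overlaps → yes.
S [May 13, May 22] → contains → yes.
U [May 8, May 12] → before → no.
V [May 14, May 27] → started-by → yes.
Z [May 21, May 28] → after → no.
Result: B, L, N, P, S, V.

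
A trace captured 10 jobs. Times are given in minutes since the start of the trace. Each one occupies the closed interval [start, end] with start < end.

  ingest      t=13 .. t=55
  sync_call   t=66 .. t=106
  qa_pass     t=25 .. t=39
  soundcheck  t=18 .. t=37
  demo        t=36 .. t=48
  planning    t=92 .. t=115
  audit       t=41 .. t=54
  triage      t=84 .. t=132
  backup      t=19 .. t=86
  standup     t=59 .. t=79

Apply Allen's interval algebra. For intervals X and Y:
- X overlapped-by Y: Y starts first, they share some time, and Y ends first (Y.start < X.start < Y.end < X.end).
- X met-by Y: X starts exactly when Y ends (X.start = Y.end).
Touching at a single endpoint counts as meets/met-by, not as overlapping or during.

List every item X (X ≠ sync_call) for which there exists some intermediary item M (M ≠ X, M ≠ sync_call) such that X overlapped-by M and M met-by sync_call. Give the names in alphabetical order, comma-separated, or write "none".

none

Target sync_call = [t=66, t=106].
Intermediaries M with M met-by sync_call: none.
Union: none.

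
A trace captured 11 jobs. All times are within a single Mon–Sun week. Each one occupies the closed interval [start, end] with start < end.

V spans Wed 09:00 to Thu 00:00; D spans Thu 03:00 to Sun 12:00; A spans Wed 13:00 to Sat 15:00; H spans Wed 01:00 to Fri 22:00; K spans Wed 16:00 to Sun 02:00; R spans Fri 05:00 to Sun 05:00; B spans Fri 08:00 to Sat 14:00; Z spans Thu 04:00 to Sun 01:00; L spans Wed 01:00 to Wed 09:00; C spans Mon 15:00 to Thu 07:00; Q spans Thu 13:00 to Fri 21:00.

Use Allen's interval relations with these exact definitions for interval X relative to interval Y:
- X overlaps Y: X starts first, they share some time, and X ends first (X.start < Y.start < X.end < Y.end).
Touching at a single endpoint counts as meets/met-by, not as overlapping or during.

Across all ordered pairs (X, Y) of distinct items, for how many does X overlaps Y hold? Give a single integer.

22

Checking all 110 ordered pairs for relation 'overlaps'; matching pairs in alphabetical order:
(A, D): A overlaps D ✓
(A, K): A overlaps K ✓
(A, R): A overlaps R ✓
(A, Z): A overlaps Z ✓
(C, A): C overlaps A ✓
(C, D): C overlaps D ✓
(C, H): C overlaps H ✓
(C, K): C overlaps K ✓
(C, Z): C overlaps Z ✓
(H, A): H overlaps A ✓
(H, B): H overlaps B ✓
(H, D): H overlaps D ✓
(H, K): H overlaps K ✓
(H, R): H overlaps R ✓
(H, Z): H overlaps Z ✓
(K, D): K overlaps D ✓
(K, R): K overlaps R ✓
(Q, B): Q overlaps B ✓
(Q, R): Q overlaps R ✓
(V, A): V overlaps A ✓
(V, K): V overlaps K ✓
(Z, R): Z overlaps R ✓
Count: 22.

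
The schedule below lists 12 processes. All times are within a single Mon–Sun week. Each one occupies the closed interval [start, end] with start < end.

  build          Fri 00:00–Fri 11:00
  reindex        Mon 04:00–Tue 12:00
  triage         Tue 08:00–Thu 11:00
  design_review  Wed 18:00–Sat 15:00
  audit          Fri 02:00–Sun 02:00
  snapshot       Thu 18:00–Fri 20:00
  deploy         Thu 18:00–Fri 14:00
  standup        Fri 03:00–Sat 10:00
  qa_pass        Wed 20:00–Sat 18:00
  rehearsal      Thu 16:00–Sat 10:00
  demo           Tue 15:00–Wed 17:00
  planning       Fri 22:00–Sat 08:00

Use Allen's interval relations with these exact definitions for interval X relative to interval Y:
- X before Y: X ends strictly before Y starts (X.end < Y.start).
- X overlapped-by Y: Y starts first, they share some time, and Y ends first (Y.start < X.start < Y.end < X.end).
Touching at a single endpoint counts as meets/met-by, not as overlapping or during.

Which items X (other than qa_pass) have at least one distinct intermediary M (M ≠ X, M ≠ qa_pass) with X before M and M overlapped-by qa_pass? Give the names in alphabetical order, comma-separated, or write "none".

demo, reindex, triage

Target qa_pass = [Wed 20:00, Sat 18:00].
Intermediaries M with M overlapped-by qa_pass: audit.
Via audit — items with X before audit: demo, reindex, triage.
Union: demo, reindex, triage.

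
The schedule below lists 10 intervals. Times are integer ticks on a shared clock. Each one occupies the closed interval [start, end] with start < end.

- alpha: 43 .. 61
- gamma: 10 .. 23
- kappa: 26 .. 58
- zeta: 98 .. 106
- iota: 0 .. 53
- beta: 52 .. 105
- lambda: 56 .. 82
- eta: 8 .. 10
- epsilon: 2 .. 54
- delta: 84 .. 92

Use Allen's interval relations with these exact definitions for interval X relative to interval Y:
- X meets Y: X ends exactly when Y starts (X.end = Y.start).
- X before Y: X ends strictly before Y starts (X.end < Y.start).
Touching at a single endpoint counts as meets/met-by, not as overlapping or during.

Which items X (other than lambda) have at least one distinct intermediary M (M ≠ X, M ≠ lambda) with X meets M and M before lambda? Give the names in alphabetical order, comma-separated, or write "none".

eta

Target lambda = [56, 82].
Intermediaries M with M before lambda: epsilon, eta, gamma, iota.
Via epsilon — items with X meets epsilon: none.
Via eta — items with X meets eta: none.
Via gamma — items with X meets gamma: eta.
Via iota — items with X meets iota: none.
Union: eta.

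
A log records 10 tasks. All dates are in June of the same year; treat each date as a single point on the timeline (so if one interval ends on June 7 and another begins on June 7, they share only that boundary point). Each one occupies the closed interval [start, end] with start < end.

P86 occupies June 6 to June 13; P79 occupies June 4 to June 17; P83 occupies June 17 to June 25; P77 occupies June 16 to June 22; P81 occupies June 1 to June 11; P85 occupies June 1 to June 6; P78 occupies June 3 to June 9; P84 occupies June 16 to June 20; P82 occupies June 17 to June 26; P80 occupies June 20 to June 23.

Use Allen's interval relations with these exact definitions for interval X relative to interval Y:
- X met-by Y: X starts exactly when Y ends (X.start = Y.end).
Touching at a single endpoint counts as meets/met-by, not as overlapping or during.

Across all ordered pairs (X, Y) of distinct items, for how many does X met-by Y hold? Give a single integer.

Checking all 90 ordered pairs for relation 'met-by'; matching pairs in alphabetical order:
(P80, P84): P80 met-by P84 ✓
(P82, P79): P82 met-by P79 ✓
(P83, P79): P83 met-by P79 ✓
(P86, P85): P86 met-by P85 ✓
Count: 4.

4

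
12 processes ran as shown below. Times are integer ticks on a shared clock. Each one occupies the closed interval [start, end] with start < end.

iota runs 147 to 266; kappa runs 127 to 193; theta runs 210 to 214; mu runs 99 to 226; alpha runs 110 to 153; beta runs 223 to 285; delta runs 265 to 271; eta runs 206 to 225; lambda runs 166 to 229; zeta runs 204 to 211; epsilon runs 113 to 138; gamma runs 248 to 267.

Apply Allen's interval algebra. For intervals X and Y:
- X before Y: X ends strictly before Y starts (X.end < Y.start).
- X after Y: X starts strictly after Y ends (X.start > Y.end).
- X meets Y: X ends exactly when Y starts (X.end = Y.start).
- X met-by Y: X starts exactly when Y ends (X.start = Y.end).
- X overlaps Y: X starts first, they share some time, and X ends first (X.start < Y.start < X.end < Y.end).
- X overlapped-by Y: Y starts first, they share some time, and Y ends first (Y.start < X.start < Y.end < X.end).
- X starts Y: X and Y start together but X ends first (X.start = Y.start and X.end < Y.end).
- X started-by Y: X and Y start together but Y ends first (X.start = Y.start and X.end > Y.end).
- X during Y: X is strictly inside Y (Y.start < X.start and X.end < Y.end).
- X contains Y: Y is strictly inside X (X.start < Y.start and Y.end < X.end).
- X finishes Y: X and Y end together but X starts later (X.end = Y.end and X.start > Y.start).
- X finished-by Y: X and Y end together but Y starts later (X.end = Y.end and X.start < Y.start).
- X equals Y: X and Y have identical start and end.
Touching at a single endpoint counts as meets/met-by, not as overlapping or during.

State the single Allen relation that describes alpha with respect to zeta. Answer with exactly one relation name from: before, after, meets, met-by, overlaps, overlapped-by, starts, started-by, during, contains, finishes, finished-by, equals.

before

alpha = [110, 153]; zeta = [204, 211].
Compare endpoints: alpha.start < zeta.start, alpha.start < zeta.end, alpha.end < zeta.start, alpha.end < zeta.end.
That pattern is 'before'.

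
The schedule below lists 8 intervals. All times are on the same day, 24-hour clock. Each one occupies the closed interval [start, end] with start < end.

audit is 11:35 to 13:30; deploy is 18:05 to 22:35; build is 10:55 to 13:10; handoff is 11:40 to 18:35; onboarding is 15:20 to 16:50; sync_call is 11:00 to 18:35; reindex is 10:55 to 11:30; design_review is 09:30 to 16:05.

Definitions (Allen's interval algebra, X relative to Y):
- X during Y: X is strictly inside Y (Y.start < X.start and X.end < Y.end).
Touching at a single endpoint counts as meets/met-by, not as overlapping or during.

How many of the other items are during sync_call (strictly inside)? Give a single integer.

Target sync_call = [11:00, 18:35].
audit [11:35, 13:30] → during → counts.
build [10:55, 13:10] → overlaps → no.
deploy [18:05, 22:35] → overlapped-by → no.
design_review [09:30, 16:05] → overlaps → no.
handoff [11:40, 18:35] → finishes → no.
onboarding [15:20, 16:50] → during → counts.
reindex [10:55, 11:30] → overlaps → no.
Total: 2.

2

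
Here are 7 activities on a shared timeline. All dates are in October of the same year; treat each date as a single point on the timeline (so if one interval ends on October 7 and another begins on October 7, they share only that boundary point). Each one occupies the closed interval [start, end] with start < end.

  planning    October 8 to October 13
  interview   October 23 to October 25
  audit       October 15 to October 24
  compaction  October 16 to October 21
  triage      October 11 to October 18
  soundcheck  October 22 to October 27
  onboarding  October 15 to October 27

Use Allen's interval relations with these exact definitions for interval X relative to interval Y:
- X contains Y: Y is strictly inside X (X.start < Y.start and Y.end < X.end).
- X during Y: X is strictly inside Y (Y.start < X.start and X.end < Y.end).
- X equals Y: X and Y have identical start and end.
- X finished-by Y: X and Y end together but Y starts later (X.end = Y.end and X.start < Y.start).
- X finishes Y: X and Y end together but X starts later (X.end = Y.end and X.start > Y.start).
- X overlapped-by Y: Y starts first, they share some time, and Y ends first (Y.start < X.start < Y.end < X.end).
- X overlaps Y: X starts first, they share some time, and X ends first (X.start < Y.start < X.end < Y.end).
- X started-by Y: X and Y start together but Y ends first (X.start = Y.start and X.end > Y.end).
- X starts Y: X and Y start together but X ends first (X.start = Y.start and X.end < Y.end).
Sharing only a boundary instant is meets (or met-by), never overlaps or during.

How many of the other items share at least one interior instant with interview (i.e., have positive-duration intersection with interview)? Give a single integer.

3

Target interview = [October 23, October 25].
audit [October 15, October 24] → overlaps → counts.
compaction [October 16, October 21] → before → no.
onboarding [October 15, October 27] → contains → counts.
planning [October 8, October 13] → before → no.
soundcheck [October 22, October 27] → contains → counts.
triage [October 11, October 18] → before → no.
Total: 3.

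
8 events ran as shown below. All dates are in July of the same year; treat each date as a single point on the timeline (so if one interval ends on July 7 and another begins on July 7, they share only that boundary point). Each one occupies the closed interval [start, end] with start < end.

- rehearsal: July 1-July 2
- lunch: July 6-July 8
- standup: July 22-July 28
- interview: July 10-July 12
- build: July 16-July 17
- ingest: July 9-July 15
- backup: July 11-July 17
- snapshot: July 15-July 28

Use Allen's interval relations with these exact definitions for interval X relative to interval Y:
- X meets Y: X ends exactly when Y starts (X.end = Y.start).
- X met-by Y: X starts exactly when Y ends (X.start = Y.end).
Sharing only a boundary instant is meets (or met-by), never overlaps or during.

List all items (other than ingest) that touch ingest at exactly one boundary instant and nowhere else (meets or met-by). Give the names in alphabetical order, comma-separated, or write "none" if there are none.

Target ingest = [July 9, July 15].
backup [July 11, July 17] → overlapped-by → no.
build [July 16, July 17] → after → no.
interview [July 10, July 12] → during → no.
lunch [July 6, July 8] → before → no.
rehearsal [July 1, July 2] → before → no.
snapshot [July 15, July 28] → met-by → yes.
standup [July 22, July 28] → after → no.
Result: snapshot.

snapshot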